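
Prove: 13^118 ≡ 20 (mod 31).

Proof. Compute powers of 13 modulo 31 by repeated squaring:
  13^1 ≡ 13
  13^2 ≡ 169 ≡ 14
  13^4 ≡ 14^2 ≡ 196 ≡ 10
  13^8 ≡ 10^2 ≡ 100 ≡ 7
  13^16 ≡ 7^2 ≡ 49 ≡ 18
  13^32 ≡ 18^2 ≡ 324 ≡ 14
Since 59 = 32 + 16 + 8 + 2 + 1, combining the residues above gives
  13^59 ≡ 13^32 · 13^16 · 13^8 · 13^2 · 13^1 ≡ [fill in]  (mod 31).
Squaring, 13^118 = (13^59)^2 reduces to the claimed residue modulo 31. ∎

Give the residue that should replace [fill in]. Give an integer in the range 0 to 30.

Multiply the listed residues: 14 · 18 · 7 · 14 · 13 = 252 → 1764 → 24696 → 321048.
Reducing modulo 31: 321048 = 10356·31 + 12, so 13^59 ≡ 12.

12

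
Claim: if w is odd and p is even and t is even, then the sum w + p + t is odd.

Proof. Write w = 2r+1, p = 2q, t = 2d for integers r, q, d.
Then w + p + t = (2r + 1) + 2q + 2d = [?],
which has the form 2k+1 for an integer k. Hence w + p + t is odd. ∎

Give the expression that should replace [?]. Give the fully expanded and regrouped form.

(2r + 1) + 2q + 2d = 2d + 2q + 2r + 1
= 2(d + q + r) + 1.
Since d + q + r is an integer, the sum is of the form 2k+1 for an integer k.

2(d + q + r) + 1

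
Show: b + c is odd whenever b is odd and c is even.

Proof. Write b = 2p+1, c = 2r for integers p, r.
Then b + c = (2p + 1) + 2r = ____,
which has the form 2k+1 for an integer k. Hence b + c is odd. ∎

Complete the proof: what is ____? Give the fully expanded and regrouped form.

(2p + 1) + 2r = 2p + 2r + 1
= 2(p + r) + 1.
Since p + r is an integer, the sum is of the form 2k+1 for an integer k.

2(p + r) + 1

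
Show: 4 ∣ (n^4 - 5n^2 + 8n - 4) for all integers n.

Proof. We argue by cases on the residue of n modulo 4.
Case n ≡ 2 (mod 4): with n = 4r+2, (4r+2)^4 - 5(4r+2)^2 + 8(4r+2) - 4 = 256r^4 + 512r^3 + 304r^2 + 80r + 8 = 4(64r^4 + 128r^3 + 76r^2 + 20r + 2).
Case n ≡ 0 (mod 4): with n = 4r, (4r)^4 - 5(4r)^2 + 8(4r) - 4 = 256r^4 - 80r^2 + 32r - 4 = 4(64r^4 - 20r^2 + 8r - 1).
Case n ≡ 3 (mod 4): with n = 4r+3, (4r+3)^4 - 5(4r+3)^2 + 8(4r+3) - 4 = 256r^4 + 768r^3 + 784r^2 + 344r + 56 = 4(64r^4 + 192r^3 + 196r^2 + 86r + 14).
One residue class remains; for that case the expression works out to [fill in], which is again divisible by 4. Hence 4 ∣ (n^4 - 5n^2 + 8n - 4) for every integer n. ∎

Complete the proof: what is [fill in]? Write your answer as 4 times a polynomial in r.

The residues treated are {2, 0, 3}, so the missing case is n ≡ 1 (mod 4); write n = 4r+1.
Then (4r+1)^4 - 5(4r+1)^2 + 8(4r+1) - 4 = 256r^4 + 256r^3 + 16r^2 + 8r = 4(64r^4 + 64r^3 + 4r^2 + 2r).

4(64r^4 + 64r^3 + 4r^2 + 2r)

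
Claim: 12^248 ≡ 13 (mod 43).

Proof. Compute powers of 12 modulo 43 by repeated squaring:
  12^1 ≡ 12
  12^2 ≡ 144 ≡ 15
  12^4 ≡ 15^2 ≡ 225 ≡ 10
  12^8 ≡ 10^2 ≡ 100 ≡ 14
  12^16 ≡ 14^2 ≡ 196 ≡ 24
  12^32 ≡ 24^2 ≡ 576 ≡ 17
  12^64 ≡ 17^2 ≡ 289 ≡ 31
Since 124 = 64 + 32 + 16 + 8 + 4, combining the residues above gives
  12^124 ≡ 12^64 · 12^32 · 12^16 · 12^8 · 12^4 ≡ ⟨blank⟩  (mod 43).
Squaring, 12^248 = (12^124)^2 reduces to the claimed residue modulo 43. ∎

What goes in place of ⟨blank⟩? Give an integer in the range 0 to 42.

23

12^64 · 12^32 · 12^16 · 12^8 · 12^4 ≡ 31 · 17 · 24 · 14 · 10 = 1770720.
1770720 mod 43 = 23, so 12^124 ≡ 23 (mod 43).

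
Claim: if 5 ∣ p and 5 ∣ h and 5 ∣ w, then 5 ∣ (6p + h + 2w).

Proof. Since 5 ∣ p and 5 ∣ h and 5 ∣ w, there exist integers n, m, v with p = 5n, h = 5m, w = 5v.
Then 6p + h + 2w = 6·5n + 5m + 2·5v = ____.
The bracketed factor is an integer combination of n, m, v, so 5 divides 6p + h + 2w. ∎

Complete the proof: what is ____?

5(m + 6n + 2v)

Pull the common 5 out of every term: 6·5n + 5m + 2·5v = 5(m + 6n + 2v).
m + 6n + 2v is an integer, which exhibits the divisibility.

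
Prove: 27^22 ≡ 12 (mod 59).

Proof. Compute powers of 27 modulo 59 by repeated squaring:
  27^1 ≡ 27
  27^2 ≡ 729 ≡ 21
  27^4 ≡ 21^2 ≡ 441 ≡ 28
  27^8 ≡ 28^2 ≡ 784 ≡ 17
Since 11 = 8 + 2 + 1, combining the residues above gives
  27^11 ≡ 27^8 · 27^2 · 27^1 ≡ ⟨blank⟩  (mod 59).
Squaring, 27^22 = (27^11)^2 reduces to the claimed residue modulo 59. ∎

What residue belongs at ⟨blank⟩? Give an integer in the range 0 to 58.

Multiply the listed residues: 17 · 21 · 27 = 357 → 9639.
Reducing modulo 59: 9639 = 163·59 + 22, so 27^11 ≡ 22.

22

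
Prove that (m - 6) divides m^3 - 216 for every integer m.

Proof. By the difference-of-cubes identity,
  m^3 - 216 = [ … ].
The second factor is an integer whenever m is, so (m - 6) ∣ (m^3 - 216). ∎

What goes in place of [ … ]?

a^3 - b^3 = (a - b)(a^2 + ab + b^2). With a = m, b = 6:
m^3 - 216 = (m - 6)(m^2 + 6m + 36).

(m - 6)(m^2 + 6m + 36)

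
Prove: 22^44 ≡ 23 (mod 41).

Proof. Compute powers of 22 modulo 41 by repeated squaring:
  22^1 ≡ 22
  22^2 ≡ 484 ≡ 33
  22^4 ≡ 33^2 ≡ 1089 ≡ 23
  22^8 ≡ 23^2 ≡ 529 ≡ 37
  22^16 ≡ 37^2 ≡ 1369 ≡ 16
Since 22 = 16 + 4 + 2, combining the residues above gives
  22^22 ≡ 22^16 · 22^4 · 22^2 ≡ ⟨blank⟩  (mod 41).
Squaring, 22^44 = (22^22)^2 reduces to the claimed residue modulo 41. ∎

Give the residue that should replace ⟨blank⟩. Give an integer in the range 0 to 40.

8

Multiply the listed residues: 16 · 23 · 33 = 368 → 12144.
Reducing modulo 41: 12144 = 296·41 + 8, so 22^22 ≡ 8.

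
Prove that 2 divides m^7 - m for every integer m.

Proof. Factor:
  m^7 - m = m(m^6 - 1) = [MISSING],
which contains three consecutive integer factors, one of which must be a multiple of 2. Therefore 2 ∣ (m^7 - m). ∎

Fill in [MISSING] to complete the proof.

(m - 1)m(m + 1)(m^4 + m^2 + 1)

m^6 - 1 = (m^2 - 1)(m^4 + m^2 + 1), and m^2 - 1 = (m-1)(m+1).
So m(m^6 - 1) = (m - 1)m(m + 1)(m^4 + m^2 + 1).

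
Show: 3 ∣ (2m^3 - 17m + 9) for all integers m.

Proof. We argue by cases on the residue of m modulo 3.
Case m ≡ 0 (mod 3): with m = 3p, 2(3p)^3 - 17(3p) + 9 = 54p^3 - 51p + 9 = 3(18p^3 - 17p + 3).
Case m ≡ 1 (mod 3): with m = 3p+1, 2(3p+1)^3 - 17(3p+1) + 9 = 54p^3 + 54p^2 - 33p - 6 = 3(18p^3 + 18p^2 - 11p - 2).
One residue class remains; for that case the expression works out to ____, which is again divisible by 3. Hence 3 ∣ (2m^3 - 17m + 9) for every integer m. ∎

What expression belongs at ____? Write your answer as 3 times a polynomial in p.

3(18p^3 + 36p^2 + 7p - 3)

Only m ≡ 2 (mod 3) is unaccounted for. Put m = 3p+2:
2(3p+2)^3 - 17(3p+2) + 9 expands to 54p^3 + 108p^2 + 21p - 9,
and factoring out 3 leaves 3(18p^3 + 36p^2 + 7p - 3).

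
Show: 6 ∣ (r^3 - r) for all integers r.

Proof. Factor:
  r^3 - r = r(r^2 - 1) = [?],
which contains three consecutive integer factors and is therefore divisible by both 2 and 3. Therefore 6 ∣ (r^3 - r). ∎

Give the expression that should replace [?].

r(r^2 - 1) = r(r - 1)(r + 1) = (r - 1)r(r + 1).
These three factors are consecutive integers, so their product is divisible by 6.

(r - 1)r(r + 1)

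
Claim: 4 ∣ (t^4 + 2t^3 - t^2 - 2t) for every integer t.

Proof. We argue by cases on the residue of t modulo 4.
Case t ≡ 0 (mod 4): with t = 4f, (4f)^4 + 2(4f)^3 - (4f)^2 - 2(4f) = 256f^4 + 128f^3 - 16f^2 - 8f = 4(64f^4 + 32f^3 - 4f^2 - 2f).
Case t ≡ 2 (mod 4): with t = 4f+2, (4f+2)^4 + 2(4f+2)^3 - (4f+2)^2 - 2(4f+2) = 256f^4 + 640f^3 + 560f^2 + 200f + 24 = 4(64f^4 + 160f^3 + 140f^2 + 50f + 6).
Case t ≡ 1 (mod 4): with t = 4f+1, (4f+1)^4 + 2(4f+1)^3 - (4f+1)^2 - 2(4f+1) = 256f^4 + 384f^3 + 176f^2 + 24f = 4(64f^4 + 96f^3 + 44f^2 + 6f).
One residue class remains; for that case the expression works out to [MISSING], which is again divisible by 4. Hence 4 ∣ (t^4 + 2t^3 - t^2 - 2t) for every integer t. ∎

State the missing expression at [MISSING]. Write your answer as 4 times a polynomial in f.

4(64f^4 + 224f^3 + 284f^2 + 154f + 30)

The residues treated are {0, 2, 1}, so the missing case is t ≡ 3 (mod 4); write t = 4f+3.
Then (4f+3)^4 + 2(4f+3)^3 - (4f+3)^2 - 2(4f+3) = 256f^4 + 896f^3 + 1136f^2 + 616f + 120 = 4(64f^4 + 224f^3 + 284f^2 + 154f + 30).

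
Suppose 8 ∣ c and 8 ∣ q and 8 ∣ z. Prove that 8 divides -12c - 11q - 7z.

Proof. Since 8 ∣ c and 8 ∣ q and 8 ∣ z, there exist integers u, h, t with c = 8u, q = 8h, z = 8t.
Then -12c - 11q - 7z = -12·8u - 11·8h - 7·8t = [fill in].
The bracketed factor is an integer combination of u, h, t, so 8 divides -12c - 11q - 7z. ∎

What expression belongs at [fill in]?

8(-11h - 7t - 12u)

Each term has a factor of 8: -12·8u - 11·8h - 7·8t = 8·(-11h - 7t - 12u).
Since -11h - 7t - 12u is an integer, 8 ∣ (-12c - 11q - 7z).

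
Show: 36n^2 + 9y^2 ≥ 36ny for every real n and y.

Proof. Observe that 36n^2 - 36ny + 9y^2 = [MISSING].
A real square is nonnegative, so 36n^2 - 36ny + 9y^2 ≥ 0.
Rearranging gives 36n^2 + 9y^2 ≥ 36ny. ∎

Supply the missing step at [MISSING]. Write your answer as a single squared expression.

(6n - 3y)^2

36n^2 - 36ny + 9y^2 is a perfect-square trinomial: the outer terms are (6n)^2 and (3y)^2, and the cross term is -2·6n·3y.
So 36n^2 - 36ny + 9y^2 = (6n - 3y)^2 ≥ 0.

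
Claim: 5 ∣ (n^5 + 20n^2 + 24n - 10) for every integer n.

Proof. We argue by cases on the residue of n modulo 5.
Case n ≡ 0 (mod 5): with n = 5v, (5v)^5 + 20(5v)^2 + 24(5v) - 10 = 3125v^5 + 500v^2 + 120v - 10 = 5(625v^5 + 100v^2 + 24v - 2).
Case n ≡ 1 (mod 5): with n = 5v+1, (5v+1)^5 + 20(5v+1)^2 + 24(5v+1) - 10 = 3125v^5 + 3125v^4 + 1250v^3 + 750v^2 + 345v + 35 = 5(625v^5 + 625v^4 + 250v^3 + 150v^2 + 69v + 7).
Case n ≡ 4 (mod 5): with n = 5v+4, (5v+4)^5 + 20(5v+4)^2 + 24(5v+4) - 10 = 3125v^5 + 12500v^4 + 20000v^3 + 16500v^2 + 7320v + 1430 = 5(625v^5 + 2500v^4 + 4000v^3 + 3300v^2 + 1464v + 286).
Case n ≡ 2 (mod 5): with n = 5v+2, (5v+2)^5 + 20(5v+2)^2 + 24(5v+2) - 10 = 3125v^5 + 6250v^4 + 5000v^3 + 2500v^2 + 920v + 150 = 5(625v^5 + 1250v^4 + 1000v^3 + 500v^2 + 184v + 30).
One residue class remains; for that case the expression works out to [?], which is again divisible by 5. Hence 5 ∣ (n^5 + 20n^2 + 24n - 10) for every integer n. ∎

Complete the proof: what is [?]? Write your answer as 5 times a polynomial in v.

Only n ≡ 3 (mod 5) is unaccounted for. Put n = 5v+3:
(5v+3)^5 + 20(5v+3)^2 + 24(5v+3) - 10 expands to 3125v^5 + 9375v^4 + 11250v^3 + 7250v^2 + 2745v + 485,
and factoring out 5 leaves 5(625v^5 + 1875v^4 + 2250v^3 + 1450v^2 + 549v + 97).

5(625v^5 + 1875v^4 + 2250v^3 + 1450v^2 + 549v + 97)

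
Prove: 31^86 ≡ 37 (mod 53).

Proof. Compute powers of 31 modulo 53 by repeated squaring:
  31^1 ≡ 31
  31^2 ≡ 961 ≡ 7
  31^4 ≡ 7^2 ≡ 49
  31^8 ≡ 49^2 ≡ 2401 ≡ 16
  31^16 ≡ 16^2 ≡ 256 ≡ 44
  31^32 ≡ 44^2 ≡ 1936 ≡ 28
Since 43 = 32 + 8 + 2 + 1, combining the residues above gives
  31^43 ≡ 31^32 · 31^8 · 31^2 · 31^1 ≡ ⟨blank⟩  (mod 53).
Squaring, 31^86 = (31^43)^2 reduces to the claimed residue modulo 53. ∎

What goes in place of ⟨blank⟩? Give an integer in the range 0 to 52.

14

Multiply the listed residues: 28 · 16 · 7 · 31 = 448 → 3136 → 97216.
Reducing modulo 53: 97216 = 1834·53 + 14, so 31^43 ≡ 14.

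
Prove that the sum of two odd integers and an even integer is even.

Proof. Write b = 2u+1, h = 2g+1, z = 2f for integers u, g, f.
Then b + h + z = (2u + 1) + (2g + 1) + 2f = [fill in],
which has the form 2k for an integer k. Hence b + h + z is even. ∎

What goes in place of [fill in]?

(2u + 1) + (2g + 1) + 2f = 2f + 2g + 2u + 2
= 2(f + g + u + 1).
Since f + g + u + 1 is an integer, the sum is of the form 2k for an integer k.

2(f + g + u + 1)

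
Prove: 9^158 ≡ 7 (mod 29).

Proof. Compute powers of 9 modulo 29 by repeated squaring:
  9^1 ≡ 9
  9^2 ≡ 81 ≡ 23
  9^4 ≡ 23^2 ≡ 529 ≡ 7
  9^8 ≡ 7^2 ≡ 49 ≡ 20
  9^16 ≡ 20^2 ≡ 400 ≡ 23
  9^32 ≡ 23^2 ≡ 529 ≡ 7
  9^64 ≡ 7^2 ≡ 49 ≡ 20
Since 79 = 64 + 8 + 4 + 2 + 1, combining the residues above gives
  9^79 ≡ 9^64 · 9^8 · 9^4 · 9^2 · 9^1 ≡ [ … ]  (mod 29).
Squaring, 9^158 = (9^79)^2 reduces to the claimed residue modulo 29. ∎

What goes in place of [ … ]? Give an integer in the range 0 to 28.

Multiply the listed residues: 20 · 20 · 7 · 23 · 9 = 400 → 2800 → 64400 → 579600.
Reducing modulo 29: 579600 = 19986·29 + 6, so 9^79 ≡ 6.

6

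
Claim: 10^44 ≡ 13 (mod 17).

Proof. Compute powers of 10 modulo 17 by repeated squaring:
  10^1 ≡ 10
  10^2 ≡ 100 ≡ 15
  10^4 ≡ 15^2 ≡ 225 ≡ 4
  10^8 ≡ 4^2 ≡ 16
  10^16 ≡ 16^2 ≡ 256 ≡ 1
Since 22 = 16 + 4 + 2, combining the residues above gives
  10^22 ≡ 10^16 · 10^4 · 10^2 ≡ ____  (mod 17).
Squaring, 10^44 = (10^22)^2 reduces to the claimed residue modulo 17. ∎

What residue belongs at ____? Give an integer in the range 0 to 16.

10^16 · 10^4 · 10^2 ≡ 1 · 4 · 15 = 60.
60 mod 17 = 9, so 10^22 ≡ 9 (mod 17).

9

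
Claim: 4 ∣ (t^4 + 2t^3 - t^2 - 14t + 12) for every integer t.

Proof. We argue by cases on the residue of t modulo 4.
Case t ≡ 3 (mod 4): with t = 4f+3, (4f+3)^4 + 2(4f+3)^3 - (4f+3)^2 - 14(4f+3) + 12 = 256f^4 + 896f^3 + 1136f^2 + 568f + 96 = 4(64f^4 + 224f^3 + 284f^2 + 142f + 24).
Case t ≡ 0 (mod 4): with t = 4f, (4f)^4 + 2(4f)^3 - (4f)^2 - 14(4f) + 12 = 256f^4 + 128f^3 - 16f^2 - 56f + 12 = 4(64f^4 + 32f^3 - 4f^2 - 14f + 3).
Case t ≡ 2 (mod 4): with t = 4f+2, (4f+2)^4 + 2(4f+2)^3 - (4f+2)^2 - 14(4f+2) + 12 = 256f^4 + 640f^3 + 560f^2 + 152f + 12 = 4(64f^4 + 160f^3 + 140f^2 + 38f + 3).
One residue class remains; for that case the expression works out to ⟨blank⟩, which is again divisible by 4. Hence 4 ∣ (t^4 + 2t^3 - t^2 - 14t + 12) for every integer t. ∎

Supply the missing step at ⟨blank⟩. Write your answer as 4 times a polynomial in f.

4(64f^4 + 96f^3 + 44f^2 - 6f)

The residues treated are {3, 0, 2}, so the missing case is t ≡ 1 (mod 4); write t = 4f+1.
Then (4f+1)^4 + 2(4f+1)^3 - (4f+1)^2 - 14(4f+1) + 12 = 256f^4 + 384f^3 + 176f^2 - 24f = 4(64f^4 + 96f^3 + 44f^2 - 6f).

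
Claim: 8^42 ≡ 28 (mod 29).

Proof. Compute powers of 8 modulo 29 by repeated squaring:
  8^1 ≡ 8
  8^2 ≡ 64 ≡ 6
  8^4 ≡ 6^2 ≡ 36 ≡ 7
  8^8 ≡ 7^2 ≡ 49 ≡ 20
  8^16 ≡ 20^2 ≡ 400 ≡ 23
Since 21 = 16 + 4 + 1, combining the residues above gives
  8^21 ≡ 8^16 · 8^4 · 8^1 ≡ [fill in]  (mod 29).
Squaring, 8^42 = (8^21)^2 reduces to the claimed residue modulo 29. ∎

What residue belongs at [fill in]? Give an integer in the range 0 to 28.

12

Multiply the listed residues: 23 · 7 · 8 = 161 → 1288.
Reducing modulo 29: 1288 = 44·29 + 12, so 8^21 ≡ 12.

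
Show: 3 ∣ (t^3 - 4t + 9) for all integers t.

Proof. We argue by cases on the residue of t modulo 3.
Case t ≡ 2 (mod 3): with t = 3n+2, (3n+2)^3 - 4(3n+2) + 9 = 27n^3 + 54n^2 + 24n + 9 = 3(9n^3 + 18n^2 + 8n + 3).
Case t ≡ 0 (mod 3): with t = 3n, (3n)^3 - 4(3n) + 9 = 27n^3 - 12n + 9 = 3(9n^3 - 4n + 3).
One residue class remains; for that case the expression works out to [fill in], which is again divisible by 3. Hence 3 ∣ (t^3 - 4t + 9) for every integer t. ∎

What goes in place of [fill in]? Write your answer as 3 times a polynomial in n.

The residues treated are {2, 0}, so the missing case is t ≡ 1 (mod 3); write t = 3n+1.
Then (3n+1)^3 - 4(3n+1) + 9 = 27n^3 + 27n^2 - 3n + 6 = 3(9n^3 + 9n^2 - n + 2).

3(9n^3 + 9n^2 - n + 2)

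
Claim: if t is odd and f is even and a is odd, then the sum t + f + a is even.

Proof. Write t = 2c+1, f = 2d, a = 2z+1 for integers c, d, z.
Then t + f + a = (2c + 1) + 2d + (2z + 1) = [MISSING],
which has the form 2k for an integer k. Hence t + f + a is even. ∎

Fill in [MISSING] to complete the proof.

(2c + 1) + 2d + (2z + 1) = 2c + 2d + 2z + 2
= 2(c + d + z + 1).
Since c + d + z + 1 is an integer, the sum is of the form 2k for an integer k.

2(c + d + z + 1)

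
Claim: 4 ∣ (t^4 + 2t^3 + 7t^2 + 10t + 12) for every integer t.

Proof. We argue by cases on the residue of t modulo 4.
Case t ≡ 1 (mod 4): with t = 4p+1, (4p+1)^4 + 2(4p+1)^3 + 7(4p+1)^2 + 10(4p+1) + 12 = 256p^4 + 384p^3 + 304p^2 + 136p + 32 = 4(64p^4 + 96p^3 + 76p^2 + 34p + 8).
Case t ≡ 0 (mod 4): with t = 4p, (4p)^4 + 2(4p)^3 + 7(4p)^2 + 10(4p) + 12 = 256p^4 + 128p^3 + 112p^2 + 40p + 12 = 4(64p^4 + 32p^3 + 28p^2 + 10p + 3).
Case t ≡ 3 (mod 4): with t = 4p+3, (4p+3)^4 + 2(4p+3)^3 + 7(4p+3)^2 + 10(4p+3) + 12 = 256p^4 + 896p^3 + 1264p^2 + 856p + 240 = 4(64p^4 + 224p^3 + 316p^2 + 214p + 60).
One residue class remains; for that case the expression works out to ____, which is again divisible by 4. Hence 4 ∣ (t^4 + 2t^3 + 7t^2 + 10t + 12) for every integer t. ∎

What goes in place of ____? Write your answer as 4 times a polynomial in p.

The residues treated are {1, 0, 3}, so the missing case is t ≡ 2 (mod 4); write t = 4p+2.
Then (4p+2)^4 + 2(4p+2)^3 + 7(4p+2)^2 + 10(4p+2) + 12 = 256p^4 + 640p^3 + 688p^2 + 376p + 92 = 4(64p^4 + 160p^3 + 172p^2 + 94p + 23).

4(64p^4 + 160p^3 + 172p^2 + 94p + 23)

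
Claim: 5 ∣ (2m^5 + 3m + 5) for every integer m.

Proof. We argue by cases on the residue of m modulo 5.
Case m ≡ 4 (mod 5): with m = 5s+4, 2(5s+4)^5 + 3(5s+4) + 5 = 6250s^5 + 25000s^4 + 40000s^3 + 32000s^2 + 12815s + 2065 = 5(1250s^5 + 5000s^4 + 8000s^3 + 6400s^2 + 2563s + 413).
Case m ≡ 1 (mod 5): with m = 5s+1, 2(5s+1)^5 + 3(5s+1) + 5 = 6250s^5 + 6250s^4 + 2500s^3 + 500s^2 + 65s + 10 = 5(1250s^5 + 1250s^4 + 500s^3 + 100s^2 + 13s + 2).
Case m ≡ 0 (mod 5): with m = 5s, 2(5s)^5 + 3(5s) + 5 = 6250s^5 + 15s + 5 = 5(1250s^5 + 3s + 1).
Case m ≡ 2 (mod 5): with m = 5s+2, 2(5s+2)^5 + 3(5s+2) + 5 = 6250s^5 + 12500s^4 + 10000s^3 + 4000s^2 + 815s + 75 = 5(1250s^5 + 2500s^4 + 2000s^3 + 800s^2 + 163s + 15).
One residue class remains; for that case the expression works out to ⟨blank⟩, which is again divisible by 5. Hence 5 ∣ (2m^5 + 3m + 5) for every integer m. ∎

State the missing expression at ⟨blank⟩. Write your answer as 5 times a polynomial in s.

Only m ≡ 3 (mod 5) is unaccounted for. Put m = 5s+3:
2(5s+3)^5 + 3(5s+3) + 5 expands to 6250s^5 + 18750s^4 + 22500s^3 + 13500s^2 + 4065s + 500,
and factoring out 5 leaves 5(1250s^5 + 3750s^4 + 4500s^3 + 2700s^2 + 813s + 100).

5(1250s^5 + 3750s^4 + 4500s^3 + 2700s^2 + 813s + 100)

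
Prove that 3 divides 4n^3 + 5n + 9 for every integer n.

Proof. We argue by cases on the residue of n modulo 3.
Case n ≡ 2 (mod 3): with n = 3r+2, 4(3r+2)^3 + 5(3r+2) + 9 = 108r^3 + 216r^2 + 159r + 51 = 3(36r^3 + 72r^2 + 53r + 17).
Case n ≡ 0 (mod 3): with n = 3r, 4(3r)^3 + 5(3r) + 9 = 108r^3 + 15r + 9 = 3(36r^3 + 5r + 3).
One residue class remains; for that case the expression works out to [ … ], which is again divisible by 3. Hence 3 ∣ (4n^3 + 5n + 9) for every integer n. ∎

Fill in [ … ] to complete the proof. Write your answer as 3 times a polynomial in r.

Only n ≡ 1 (mod 3) is unaccounted for. Put n = 3r+1:
4(3r+1)^3 + 5(3r+1) + 9 expands to 108r^3 + 108r^2 + 51r + 18,
and factoring out 3 leaves 3(36r^3 + 36r^2 + 17r + 6).

3(36r^3 + 36r^2 + 17r + 6)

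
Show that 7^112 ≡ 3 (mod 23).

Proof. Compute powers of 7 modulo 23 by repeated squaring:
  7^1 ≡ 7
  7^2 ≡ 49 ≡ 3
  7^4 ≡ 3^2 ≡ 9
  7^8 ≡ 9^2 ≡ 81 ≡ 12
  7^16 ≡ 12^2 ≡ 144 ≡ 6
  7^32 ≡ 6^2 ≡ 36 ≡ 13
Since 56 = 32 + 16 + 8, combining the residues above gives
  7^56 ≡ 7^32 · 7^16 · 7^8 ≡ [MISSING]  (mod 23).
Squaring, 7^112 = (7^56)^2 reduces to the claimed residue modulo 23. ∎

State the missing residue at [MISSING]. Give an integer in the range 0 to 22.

Multiply the listed residues: 13 · 6 · 12 = 78 → 936.
Reducing modulo 23: 936 = 40·23 + 16, so 7^56 ≡ 16.

16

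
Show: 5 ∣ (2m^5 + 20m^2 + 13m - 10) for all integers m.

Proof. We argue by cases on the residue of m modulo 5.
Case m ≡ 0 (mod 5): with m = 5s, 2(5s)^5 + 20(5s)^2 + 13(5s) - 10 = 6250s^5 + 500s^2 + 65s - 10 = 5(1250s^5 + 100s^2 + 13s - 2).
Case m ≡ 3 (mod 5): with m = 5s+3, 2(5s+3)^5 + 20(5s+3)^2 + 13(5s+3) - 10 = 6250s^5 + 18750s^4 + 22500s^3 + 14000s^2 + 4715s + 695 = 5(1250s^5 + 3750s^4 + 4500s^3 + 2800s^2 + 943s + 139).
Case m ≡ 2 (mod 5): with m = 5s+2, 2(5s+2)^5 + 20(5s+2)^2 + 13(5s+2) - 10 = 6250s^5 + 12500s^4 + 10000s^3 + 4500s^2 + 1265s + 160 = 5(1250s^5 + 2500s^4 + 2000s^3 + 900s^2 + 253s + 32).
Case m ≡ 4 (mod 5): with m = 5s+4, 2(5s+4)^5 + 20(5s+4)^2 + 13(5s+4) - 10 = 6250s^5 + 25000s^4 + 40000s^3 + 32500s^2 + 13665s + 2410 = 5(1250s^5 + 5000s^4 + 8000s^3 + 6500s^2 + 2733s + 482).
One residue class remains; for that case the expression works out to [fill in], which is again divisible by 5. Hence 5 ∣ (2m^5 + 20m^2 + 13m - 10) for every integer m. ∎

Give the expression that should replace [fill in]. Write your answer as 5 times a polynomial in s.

The residues treated are {0, 3, 2, 4}, so the missing case is m ≡ 1 (mod 5); write m = 5s+1.
Then 2(5s+1)^5 + 20(5s+1)^2 + 13(5s+1) - 10 = 6250s^5 + 6250s^4 + 2500s^3 + 1000s^2 + 315s + 25 = 5(1250s^5 + 1250s^4 + 500s^3 + 200s^2 + 63s + 5).

5(1250s^5 + 1250s^4 + 500s^3 + 200s^2 + 63s + 5)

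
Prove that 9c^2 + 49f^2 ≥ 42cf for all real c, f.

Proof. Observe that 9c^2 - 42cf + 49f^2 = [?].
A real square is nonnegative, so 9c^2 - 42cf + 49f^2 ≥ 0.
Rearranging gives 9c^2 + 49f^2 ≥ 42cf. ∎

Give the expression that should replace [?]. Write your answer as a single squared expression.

The leading and trailing coefficients are 3^2 and 7^2, and 42 = 2·3·7, so the trinomial is (3c - 7f)^2.
Hence 9c^2 - 42cf + 49f^2 ≥ 0.

(3c - 7f)^2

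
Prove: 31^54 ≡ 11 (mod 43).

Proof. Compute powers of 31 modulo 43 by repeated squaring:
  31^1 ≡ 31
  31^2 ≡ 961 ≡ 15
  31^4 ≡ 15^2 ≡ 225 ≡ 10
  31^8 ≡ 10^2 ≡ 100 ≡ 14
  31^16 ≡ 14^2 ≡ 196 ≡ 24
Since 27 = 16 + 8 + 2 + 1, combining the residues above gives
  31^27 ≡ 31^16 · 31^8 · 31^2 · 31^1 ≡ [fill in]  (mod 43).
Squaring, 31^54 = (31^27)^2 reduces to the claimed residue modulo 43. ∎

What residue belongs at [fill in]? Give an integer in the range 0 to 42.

21

31^16 · 31^8 · 31^2 · 31^1 ≡ 24 · 14 · 15 · 31 = 156240.
156240 mod 43 = 21, so 31^27 ≡ 21 (mod 43).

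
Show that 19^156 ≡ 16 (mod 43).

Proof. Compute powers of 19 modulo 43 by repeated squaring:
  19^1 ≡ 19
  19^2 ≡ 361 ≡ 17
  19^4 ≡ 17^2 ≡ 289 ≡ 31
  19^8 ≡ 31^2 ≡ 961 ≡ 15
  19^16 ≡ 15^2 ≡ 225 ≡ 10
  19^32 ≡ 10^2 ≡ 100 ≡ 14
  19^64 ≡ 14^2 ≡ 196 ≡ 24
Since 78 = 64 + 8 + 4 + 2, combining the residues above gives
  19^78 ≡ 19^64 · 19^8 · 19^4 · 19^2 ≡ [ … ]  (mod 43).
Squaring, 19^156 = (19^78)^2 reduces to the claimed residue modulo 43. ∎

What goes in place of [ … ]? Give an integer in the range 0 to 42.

19^64 · 19^8 · 19^4 · 19^2 ≡ 24 · 15 · 31 · 17 = 189720.
189720 mod 43 = 4, so 19^78 ≡ 4 (mod 43).

4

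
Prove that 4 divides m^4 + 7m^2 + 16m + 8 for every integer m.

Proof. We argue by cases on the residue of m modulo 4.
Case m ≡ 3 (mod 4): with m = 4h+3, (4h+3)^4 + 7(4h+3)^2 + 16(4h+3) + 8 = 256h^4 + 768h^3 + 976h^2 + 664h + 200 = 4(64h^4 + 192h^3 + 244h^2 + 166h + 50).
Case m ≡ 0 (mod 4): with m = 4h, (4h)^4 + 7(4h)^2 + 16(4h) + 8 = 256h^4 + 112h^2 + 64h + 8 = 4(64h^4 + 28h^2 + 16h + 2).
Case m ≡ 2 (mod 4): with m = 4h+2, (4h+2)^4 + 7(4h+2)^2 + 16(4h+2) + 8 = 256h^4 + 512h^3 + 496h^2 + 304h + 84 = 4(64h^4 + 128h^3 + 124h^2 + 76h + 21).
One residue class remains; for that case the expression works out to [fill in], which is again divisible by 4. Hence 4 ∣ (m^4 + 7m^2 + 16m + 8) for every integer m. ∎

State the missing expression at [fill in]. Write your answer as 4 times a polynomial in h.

4(64h^4 + 64h^3 + 52h^2 + 34h + 8)

The residues treated are {3, 0, 2}, so the missing case is m ≡ 1 (mod 4); write m = 4h+1.
Then (4h+1)^4 + 7(4h+1)^2 + 16(4h+1) + 8 = 256h^4 + 256h^3 + 208h^2 + 136h + 32 = 4(64h^4 + 64h^3 + 52h^2 + 34h + 8).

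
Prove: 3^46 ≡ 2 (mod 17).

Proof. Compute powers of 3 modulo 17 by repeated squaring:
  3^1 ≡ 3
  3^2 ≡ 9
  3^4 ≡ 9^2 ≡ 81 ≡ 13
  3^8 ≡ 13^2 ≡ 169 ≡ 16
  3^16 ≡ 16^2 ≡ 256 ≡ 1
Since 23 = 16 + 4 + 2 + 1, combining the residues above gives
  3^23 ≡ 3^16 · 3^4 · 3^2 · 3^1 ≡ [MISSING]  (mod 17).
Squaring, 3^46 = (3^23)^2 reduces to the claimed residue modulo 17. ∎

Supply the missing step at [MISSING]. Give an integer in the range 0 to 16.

11

Multiply the listed residues: 1 · 13 · 9 · 3 = 13 → 117 → 351.
Reducing modulo 17: 351 = 20·17 + 11, so 3^23 ≡ 11.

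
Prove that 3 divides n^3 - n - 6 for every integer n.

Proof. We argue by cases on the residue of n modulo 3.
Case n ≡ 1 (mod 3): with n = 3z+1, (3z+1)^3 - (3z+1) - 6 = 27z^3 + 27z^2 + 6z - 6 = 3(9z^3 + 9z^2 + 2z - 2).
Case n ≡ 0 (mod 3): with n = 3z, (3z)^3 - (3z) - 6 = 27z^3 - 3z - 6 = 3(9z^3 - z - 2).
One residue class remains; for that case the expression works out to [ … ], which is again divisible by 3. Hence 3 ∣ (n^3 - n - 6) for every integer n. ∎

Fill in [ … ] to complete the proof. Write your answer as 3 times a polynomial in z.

The residues treated are {1, 0}, so the missing case is n ≡ 2 (mod 3); write n = 3z+2.
Then (3z+2)^3 - (3z+2) - 6 = 27z^3 + 54z^2 + 33z = 3(9z^3 + 18z^2 + 11z).

3(9z^3 + 18z^2 + 11z)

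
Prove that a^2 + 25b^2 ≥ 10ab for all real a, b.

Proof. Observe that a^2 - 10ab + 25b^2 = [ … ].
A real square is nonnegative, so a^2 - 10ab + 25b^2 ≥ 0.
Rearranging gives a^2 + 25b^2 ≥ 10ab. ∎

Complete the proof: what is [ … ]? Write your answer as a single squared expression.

(a - 5b)^2

The leading and trailing coefficients are 1^2 and 5^2, and 10 = 2·1·5, so the trinomial is (a - 5b)^2.
Hence a^2 - 10ab + 25b^2 ≥ 0.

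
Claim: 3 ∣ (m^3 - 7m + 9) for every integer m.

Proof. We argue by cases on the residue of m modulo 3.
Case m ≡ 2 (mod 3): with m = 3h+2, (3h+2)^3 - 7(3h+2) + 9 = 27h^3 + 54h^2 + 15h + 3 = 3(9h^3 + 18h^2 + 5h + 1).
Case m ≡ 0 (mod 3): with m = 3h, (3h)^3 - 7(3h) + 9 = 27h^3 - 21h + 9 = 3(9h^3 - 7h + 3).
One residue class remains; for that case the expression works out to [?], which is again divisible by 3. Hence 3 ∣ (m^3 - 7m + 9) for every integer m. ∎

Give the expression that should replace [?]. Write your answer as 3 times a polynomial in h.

3(9h^3 + 9h^2 - 4h + 1)

Only m ≡ 1 (mod 3) is unaccounted for. Put m = 3h+1:
(3h+1)^3 - 7(3h+1) + 9 expands to 27h^3 + 27h^2 - 12h + 3,
and factoring out 3 leaves 3(9h^3 + 9h^2 - 4h + 1).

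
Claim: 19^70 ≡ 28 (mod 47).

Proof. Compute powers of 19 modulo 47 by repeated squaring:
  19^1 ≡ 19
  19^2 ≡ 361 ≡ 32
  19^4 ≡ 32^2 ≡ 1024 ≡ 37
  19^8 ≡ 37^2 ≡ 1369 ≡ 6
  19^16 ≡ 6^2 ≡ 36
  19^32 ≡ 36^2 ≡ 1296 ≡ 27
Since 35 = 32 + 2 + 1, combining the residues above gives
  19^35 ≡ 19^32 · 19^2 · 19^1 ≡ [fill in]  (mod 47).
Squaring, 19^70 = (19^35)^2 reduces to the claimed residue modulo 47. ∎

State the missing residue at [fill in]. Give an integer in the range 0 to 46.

19^32 · 19^2 · 19^1 ≡ 27 · 32 · 19 = 16416.
16416 mod 47 = 13, so 19^35 ≡ 13 (mod 47).

13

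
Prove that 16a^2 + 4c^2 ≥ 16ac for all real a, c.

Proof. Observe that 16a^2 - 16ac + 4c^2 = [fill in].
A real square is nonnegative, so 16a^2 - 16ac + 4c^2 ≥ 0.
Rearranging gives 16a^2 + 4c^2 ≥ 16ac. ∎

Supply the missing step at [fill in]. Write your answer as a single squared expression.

(4a - 2c)^2

16a^2 - 16ac + 4c^2 is a perfect-square trinomial: the outer terms are (4a)^2 and (2c)^2, and the cross term is -2·4a·2c.
So 16a^2 - 16ac + 4c^2 = (4a - 2c)^2 ≥ 0.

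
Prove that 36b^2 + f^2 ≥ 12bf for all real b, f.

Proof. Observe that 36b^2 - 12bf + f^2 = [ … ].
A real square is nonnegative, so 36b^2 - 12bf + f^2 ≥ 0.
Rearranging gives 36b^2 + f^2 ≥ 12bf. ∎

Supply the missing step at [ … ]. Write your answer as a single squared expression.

(6b - f)^2

The leading and trailing coefficients are 6^2 and 1^2, and 12 = 2·6·1, so the trinomial is (6b - f)^2.
Hence 36b^2 - 12bf + f^2 ≥ 0.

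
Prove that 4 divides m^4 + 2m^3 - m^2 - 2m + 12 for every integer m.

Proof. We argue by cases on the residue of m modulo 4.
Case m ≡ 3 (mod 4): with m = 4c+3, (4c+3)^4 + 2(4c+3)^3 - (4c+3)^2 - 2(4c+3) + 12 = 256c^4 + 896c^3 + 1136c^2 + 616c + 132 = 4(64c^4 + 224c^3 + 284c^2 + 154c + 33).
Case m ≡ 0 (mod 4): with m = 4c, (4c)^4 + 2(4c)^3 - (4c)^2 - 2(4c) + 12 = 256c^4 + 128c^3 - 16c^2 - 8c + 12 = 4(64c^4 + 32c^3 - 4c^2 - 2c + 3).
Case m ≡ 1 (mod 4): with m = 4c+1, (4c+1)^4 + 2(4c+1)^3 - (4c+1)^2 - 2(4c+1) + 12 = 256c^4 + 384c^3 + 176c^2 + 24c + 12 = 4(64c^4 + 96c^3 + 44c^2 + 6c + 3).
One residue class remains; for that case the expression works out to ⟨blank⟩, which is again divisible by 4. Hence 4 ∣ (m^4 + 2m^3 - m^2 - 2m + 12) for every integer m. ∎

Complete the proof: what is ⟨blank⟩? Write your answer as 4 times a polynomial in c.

4(64c^4 + 160c^3 + 140c^2 + 50c + 9)

Only m ≡ 2 (mod 4) is unaccounted for. Put m = 4c+2:
(4c+2)^4 + 2(4c+2)^3 - (4c+2)^2 - 2(4c+2) + 12 expands to 256c^4 + 640c^3 + 560c^2 + 200c + 36,
and factoring out 4 leaves 4(64c^4 + 160c^3 + 140c^2 + 50c + 9).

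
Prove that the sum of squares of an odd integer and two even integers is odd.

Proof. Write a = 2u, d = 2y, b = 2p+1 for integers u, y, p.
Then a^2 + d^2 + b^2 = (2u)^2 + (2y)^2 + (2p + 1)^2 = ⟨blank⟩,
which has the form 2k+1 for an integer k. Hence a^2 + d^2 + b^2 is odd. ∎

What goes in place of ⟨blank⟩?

2(2p^2 + 2p + 2u^2 + 2y^2) + 1

Expanding: (2u)^2 + (2y)^2 + (2p + 1)^2 = 4p^2 + 4p + 4u^2 + 4y^2 + 1.
Every term except the constant is even, so this is 2(2p^2 + 2p + 2u^2 + 2y^2) + 1,
and 2p^2 + 2p + 2u^2 + 2y^2 ∈ ℤ gives the required form.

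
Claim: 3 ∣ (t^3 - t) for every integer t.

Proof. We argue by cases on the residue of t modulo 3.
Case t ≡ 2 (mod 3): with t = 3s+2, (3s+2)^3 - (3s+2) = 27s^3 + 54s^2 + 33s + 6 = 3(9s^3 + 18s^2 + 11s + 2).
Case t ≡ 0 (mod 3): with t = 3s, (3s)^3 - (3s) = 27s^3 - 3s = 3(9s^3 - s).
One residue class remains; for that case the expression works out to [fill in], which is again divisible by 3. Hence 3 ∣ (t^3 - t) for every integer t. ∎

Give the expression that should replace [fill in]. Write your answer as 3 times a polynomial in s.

The residues treated are {2, 0}, so the missing case is t ≡ 1 (mod 3); write t = 3s+1.
Then (3s+1)^3 - (3s+1) = 27s^3 + 27s^2 + 6s = 3(9s^3 + 9s^2 + 2s).

3(9s^3 + 9s^2 + 2s)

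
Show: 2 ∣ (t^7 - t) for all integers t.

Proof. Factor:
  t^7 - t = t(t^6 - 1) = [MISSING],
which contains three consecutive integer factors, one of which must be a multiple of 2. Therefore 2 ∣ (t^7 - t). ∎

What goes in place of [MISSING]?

t^6 - 1 = (t^2 - 1)(t^4 + t^2 + 1), and t^2 - 1 = (t-1)(t+1).
So t(t^6 - 1) = (t - 1)t(t + 1)(t^4 + t^2 + 1).

(t - 1)t(t + 1)(t^4 + t^2 + 1)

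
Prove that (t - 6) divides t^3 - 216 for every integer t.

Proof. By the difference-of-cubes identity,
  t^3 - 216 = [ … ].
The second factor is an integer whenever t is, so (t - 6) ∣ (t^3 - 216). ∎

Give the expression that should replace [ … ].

a^3 - b^3 = (a - b)(a^2 + ab + b^2). With a = t, b = 6:
t^3 - 216 = (t - 6)(t^2 + 6t + 36).

(t - 6)(t^2 + 6t + 36)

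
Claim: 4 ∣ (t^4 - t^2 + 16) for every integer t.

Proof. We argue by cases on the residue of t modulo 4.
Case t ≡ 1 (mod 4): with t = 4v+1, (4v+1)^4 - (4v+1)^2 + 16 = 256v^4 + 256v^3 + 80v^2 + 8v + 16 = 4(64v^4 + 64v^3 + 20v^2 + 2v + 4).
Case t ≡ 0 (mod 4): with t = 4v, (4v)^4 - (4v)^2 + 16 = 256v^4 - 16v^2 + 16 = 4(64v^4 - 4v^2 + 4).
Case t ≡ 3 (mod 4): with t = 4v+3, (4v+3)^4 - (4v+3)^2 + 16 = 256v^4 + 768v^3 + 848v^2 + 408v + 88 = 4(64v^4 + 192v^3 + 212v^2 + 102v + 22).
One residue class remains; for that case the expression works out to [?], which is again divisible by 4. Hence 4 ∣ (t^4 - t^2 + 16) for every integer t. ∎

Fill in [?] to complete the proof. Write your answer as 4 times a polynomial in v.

The residues treated are {1, 0, 3}, so the missing case is t ≡ 2 (mod 4); write t = 4v+2.
Then (4v+2)^4 - (4v+2)^2 + 16 = 256v^4 + 512v^3 + 368v^2 + 112v + 28 = 4(64v^4 + 128v^3 + 92v^2 + 28v + 7).

4(64v^4 + 128v^3 + 92v^2 + 28v + 7)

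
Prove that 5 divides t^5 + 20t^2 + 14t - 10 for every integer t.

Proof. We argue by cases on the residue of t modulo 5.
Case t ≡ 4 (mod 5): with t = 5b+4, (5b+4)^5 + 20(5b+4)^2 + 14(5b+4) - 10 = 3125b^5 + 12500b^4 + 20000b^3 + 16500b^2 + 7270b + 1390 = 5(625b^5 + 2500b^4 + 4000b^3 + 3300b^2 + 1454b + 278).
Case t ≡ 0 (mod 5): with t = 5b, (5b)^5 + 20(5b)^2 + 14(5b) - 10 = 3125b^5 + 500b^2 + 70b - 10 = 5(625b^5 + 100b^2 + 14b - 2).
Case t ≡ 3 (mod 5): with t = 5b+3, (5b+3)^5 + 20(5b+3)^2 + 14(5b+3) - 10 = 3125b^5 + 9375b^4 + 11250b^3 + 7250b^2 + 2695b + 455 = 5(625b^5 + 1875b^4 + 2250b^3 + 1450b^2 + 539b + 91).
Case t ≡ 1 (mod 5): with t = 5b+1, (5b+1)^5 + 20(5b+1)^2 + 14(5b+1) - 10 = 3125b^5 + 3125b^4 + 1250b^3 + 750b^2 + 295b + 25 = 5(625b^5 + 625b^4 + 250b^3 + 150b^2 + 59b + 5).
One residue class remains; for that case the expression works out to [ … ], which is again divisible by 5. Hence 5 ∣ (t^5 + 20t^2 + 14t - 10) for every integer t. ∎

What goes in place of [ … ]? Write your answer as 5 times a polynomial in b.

Only t ≡ 2 (mod 5) is unaccounted for. Put t = 5b+2:
(5b+2)^5 + 20(5b+2)^2 + 14(5b+2) - 10 expands to 3125b^5 + 6250b^4 + 5000b^3 + 2500b^2 + 870b + 130,
and factoring out 5 leaves 5(625b^5 + 1250b^4 + 1000b^3 + 500b^2 + 174b + 26).

5(625b^5 + 1250b^4 + 1000b^3 + 500b^2 + 174b + 26)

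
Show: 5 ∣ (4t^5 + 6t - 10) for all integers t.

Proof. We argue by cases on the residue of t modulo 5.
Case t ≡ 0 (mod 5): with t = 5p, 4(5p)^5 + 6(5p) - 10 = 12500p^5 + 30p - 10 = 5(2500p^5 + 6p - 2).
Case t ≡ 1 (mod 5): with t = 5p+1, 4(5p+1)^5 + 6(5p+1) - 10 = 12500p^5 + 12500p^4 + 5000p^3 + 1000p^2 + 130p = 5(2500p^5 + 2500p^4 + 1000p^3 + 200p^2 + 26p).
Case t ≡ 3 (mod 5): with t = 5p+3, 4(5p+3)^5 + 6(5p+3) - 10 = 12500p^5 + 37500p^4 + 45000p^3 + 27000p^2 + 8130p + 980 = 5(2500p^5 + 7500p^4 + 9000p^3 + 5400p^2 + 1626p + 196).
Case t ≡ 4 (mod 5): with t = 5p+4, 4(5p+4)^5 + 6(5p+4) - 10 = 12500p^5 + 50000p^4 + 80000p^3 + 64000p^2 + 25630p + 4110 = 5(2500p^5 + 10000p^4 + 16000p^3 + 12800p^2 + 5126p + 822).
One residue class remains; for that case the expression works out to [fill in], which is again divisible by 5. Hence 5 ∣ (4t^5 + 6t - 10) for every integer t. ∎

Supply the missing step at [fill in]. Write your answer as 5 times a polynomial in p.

Only t ≡ 2 (mod 5) is unaccounted for. Put t = 5p+2:
4(5p+2)^5 + 6(5p+2) - 10 expands to 12500p^5 + 25000p^4 + 20000p^3 + 8000p^2 + 1630p + 130,
and factoring out 5 leaves 5(2500p^5 + 5000p^4 + 4000p^3 + 1600p^2 + 326p + 26).

5(2500p^5 + 5000p^4 + 4000p^3 + 1600p^2 + 326p + 26)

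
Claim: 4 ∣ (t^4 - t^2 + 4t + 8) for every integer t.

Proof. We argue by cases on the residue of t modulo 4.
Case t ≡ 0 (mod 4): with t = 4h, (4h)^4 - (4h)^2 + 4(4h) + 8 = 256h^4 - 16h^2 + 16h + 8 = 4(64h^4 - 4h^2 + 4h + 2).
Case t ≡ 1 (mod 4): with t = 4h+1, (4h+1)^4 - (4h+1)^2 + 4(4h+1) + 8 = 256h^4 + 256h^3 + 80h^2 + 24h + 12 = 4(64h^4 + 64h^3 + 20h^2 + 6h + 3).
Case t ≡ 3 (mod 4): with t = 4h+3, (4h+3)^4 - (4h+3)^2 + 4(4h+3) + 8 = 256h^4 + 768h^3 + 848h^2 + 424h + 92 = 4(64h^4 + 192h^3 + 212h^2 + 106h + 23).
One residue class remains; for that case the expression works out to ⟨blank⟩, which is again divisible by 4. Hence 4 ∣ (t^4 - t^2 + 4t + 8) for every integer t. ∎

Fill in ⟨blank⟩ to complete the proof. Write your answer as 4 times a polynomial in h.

Only t ≡ 2 (mod 4) is unaccounted for. Put t = 4h+2:
(4h+2)^4 - (4h+2)^2 + 4(4h+2) + 8 expands to 256h^4 + 512h^3 + 368h^2 + 128h + 28,
and factoring out 4 leaves 4(64h^4 + 128h^3 + 92h^2 + 32h + 7).

4(64h^4 + 128h^3 + 92h^2 + 32h + 7)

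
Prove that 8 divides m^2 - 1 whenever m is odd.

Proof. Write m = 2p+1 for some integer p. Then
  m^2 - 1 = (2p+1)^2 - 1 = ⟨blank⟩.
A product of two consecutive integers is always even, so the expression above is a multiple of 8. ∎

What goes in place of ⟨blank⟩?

(2p+1)^2 - 1 = 4p^2 + 4p + 1 - 1 = 4p^2 + 4p = 4p(p+1).
Since p and p+1 are consecutive, p(p+1) is even, and 4·(even) is a multiple of 8.

4p(p + 1)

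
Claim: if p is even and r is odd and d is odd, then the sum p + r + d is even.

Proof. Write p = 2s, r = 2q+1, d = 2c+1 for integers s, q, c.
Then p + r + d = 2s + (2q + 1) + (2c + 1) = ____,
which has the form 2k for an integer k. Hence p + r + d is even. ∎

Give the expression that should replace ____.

2(c + q + s + 1)

2s + (2q + 1) + (2c + 1) = 2c + 2q + 2s + 2
= 2(c + q + s + 1).
Since c + q + s + 1 is an integer, the sum is of the form 2k for an integer k.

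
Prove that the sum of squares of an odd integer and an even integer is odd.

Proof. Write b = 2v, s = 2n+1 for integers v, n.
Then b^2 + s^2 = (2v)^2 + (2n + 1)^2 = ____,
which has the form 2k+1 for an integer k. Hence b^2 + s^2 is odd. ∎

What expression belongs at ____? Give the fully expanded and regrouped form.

2(2n^2 + 2n + 2v^2) + 1

(2v)^2 + (2n + 1)^2 = 4n^2 + 4n + 4v^2 + 1
= 2(2n^2 + 2n + 2v^2) + 1.
Since 2n^2 + 2n + 2v^2 is an integer, the sum of squares is of the form 2k+1 for an integer k.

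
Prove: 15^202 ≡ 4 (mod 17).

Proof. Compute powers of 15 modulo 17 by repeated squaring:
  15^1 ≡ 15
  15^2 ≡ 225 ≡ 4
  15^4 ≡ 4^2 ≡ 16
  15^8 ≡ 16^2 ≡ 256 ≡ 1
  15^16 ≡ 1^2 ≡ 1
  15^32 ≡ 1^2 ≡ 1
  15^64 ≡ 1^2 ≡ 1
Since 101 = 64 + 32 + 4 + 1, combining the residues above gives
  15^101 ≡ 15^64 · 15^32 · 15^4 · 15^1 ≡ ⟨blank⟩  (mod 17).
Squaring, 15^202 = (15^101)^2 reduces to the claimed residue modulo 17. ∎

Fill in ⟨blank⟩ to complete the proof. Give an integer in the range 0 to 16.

Multiply the listed residues: 1 · 1 · 16 · 15 = 1 → 16 → 240.
Reducing modulo 17: 240 = 14·17 + 2, so 15^101 ≡ 2.

2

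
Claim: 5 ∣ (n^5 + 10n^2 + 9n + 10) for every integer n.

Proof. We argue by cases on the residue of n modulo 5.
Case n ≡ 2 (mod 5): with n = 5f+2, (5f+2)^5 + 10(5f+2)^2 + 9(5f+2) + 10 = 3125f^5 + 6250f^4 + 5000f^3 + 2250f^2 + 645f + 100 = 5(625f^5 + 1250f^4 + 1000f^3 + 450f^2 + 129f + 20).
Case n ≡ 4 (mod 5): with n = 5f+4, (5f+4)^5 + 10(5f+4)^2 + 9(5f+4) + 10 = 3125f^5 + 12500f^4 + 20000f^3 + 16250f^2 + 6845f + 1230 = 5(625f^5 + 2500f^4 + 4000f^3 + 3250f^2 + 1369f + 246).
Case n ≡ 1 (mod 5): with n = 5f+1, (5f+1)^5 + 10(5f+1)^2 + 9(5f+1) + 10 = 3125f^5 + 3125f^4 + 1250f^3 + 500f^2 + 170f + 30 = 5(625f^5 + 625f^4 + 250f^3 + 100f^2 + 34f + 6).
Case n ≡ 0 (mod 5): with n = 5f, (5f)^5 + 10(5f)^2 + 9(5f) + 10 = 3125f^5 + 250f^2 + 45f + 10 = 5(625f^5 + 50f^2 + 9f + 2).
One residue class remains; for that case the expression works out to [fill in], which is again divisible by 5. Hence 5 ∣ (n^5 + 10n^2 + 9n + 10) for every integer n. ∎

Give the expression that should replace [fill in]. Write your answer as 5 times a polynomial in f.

Only n ≡ 3 (mod 5) is unaccounted for. Put n = 5f+3:
(5f+3)^5 + 10(5f+3)^2 + 9(5f+3) + 10 expands to 3125f^5 + 9375f^4 + 11250f^3 + 7000f^2 + 2370f + 370,
and factoring out 5 leaves 5(625f^5 + 1875f^4 + 2250f^3 + 1400f^2 + 474f + 74).

5(625f^5 + 1875f^4 + 2250f^3 + 1400f^2 + 474f + 74)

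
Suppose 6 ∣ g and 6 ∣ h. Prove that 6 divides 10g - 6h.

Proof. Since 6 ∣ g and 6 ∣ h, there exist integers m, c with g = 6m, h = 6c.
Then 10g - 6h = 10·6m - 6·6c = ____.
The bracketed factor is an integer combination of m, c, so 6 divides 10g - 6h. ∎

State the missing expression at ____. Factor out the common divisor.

Each term has a factor of 6: 10·6m - 6·6c = 6·(-6c + 10m).
Since -6c + 10m is an integer, 6 ∣ (10g - 6h).

6(-6c + 10m)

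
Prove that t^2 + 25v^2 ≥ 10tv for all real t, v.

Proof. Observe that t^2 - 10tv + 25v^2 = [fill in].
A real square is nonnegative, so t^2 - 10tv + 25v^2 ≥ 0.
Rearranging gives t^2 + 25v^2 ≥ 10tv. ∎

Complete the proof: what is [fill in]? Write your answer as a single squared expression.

(t - 5v)^2

The leading and trailing coefficients are 1^2 and 5^2, and 10 = 2·1·5, so the trinomial is (t - 5v)^2.
Hence t^2 - 10tv + 25v^2 ≥ 0.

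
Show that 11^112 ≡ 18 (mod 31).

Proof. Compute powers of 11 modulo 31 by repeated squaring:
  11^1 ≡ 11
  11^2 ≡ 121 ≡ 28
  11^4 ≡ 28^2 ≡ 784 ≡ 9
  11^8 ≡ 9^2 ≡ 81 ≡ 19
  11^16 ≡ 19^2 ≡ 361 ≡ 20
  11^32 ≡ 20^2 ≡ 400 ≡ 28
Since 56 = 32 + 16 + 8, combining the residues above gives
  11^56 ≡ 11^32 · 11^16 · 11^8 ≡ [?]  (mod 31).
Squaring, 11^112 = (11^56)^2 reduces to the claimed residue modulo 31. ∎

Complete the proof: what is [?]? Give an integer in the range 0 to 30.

7

11^32 · 11^16 · 11^8 ≡ 28 · 20 · 19 = 10640.
10640 mod 31 = 7, so 11^56 ≡ 7 (mod 31).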